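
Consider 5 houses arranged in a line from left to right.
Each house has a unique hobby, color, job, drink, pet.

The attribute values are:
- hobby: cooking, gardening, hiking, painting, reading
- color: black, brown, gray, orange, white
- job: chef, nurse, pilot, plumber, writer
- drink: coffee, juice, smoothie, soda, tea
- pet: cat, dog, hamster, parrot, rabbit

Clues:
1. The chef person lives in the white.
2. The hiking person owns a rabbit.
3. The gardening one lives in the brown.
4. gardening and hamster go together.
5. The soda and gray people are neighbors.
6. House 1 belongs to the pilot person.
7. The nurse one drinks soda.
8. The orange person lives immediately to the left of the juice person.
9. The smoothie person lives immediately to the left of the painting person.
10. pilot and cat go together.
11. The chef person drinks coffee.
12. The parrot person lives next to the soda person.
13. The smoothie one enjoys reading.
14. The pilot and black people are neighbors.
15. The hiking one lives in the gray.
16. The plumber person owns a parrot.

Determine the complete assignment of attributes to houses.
Solution:

House | Hobby | Color | Job | Drink | Pet
-----------------------------------------
  1   | reading | orange | pilot | smoothie | cat
  2   | painting | black | plumber | juice | parrot
  3   | gardening | brown | nurse | soda | hamster
  4   | hiking | gray | writer | tea | rabbit
  5   | cooking | white | chef | coffee | dog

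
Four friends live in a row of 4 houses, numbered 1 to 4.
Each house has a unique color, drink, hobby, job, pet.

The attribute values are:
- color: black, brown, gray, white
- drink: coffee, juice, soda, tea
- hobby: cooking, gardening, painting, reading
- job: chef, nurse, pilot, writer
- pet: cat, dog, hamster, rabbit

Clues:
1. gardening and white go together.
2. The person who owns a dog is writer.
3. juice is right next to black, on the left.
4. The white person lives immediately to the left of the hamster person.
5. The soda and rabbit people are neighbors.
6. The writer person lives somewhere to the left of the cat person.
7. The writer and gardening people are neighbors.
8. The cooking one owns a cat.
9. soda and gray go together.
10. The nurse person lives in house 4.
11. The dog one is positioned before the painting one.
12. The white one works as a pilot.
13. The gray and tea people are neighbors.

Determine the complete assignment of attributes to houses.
Solution:

House | Color | Drink | Hobby | Job | Pet
-----------------------------------------
  1   | gray | soda | reading | writer | dog
  2   | white | tea | gardening | pilot | rabbit
  3   | brown | juice | painting | chef | hamster
  4   | black | coffee | cooking | nurse | cat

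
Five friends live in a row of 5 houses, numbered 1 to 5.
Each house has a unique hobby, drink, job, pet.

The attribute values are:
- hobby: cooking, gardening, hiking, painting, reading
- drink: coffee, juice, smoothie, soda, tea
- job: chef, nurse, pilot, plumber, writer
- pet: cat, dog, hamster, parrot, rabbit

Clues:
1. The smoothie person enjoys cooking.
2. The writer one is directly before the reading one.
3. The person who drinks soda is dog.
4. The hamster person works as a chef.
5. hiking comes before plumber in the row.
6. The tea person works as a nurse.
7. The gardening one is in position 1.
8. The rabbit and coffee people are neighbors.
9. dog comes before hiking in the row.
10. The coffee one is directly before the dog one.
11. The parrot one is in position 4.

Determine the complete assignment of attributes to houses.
Solution:

House | Hobby | Drink | Job | Pet
---------------------------------
  1   | gardening | juice | writer | rabbit
  2   | reading | coffee | chef | hamster
  3   | painting | soda | pilot | dog
  4   | hiking | tea | nurse | parrot
  5   | cooking | smoothie | plumber | cat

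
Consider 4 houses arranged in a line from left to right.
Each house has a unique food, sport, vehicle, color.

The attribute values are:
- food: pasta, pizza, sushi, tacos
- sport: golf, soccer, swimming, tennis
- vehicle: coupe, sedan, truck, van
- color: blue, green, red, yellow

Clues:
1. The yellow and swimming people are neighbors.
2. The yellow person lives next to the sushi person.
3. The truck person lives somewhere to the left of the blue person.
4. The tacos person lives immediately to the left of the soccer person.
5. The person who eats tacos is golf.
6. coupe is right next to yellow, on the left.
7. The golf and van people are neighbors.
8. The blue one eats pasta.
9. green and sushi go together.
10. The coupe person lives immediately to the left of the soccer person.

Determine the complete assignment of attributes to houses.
Solution:

House | Food | Sport | Vehicle | Color
--------------------------------------
  1   | tacos | golf | coupe | red
  2   | pizza | soccer | van | yellow
  3   | sushi | swimming | truck | green
  4   | pasta | tennis | sedan | blue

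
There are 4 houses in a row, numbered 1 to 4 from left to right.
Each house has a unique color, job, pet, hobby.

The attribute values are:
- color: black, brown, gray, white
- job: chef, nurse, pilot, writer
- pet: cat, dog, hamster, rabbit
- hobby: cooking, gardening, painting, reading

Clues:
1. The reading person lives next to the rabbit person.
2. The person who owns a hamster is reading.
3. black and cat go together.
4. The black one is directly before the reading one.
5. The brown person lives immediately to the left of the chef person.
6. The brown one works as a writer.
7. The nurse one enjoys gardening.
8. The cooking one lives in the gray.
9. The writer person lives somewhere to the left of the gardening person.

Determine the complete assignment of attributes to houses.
Solution:

House | Color | Job | Pet | Hobby
---------------------------------
  1   | black | pilot | cat | painting
  2   | brown | writer | hamster | reading
  3   | gray | chef | rabbit | cooking
  4   | white | nurse | dog | gardening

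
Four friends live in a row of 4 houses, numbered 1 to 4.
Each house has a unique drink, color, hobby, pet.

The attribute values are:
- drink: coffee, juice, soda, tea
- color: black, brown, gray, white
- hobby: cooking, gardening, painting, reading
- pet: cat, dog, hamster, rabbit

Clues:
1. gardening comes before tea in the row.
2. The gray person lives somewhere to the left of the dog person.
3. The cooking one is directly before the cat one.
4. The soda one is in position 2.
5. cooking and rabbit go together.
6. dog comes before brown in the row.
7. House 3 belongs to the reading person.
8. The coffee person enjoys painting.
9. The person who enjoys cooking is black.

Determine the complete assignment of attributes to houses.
Solution:

House | Drink | Color | Hobby | Pet
-----------------------------------
  1   | juice | black | cooking | rabbit
  2   | soda | gray | gardening | cat
  3   | tea | white | reading | dog
  4   | coffee | brown | painting | hamster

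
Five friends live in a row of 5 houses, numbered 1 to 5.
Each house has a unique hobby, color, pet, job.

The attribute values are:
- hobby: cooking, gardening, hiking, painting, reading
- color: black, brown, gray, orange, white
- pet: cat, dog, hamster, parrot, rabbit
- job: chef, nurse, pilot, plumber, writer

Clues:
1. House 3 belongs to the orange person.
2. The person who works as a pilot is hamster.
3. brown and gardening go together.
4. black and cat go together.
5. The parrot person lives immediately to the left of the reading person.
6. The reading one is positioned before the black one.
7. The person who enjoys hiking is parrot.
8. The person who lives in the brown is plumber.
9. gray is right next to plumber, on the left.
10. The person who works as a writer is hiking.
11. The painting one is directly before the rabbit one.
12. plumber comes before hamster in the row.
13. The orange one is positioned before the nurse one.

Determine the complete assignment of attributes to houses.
Solution:

House | Hobby | Color | Pet | Job
---------------------------------
  1   | painting | gray | dog | chef
  2   | gardening | brown | rabbit | plumber
  3   | hiking | orange | parrot | writer
  4   | reading | white | hamster | pilot
  5   | cooking | black | cat | nurse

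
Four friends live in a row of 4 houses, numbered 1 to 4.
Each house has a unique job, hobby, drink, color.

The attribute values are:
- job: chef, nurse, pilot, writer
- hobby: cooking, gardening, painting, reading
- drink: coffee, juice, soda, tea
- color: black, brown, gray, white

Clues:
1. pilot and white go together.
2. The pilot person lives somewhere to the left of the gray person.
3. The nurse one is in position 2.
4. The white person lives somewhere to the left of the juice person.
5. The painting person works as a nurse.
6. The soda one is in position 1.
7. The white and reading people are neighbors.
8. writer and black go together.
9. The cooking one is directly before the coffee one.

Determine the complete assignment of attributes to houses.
Solution:

House | Job | Hobby | Drink | Color
-----------------------------------
  1   | writer | cooking | soda | black
  2   | nurse | painting | coffee | brown
  3   | pilot | gardening | tea | white
  4   | chef | reading | juice | gray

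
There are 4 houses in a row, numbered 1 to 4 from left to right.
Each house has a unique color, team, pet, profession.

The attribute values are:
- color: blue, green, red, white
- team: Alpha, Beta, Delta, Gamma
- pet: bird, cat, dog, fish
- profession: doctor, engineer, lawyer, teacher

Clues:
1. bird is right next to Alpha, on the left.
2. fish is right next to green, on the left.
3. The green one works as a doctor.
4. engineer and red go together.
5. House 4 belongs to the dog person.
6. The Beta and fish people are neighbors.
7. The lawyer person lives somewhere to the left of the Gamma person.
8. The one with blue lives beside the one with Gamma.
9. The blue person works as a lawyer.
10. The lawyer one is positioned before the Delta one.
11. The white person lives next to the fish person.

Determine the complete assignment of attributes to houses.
Solution:

House | Color | Team | Pet | Profession
---------------------------------------
  1   | white | Beta | bird | teacher
  2   | blue | Alpha | fish | lawyer
  3   | green | Gamma | cat | doctor
  4   | red | Delta | dog | engineer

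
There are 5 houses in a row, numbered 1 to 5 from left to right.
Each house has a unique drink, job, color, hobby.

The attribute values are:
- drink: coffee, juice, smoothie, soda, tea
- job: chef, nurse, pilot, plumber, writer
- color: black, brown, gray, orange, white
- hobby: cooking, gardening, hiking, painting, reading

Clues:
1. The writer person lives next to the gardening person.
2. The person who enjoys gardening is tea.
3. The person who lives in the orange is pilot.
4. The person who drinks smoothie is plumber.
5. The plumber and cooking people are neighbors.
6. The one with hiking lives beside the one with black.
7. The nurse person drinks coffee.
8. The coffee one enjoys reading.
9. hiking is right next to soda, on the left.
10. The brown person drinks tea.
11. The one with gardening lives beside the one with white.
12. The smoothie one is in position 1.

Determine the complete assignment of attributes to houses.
Solution:

House | Drink | Job | Color | Hobby
-----------------------------------
  1   | smoothie | plumber | gray | hiking
  2   | soda | writer | black | cooking
  3   | tea | chef | brown | gardening
  4   | coffee | nurse | white | reading
  5   | juice | pilot | orange | painting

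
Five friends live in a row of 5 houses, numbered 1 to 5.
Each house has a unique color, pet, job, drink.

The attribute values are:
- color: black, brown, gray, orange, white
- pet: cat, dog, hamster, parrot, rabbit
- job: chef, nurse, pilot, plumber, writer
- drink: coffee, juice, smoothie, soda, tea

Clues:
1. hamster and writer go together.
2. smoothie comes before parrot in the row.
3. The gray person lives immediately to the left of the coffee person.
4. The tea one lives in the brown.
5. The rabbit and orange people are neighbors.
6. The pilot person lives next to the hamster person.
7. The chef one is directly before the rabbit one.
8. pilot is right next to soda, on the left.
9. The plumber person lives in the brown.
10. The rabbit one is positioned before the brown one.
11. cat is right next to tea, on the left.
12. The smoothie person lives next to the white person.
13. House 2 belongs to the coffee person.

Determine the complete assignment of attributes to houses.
Solution:

House | Color | Pet | Job | Drink
---------------------------------
  1   | gray | dog | chef | smoothie
  2   | white | rabbit | pilot | coffee
  3   | orange | hamster | writer | soda
  4   | black | cat | nurse | juice
  5   | brown | parrot | plumber | tea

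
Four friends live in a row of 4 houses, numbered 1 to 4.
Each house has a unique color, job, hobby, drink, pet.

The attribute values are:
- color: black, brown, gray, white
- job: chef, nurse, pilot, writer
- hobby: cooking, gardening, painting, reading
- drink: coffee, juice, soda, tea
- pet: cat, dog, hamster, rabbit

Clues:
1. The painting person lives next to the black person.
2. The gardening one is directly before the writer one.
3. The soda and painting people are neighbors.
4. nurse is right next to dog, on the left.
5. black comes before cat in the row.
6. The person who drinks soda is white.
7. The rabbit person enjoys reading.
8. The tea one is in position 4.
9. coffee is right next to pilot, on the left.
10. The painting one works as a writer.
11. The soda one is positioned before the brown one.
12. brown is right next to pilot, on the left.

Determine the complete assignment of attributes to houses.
Solution:

House | Color | Job | Hobby | Drink | Pet
-----------------------------------------
  1   | white | nurse | gardening | soda | hamster
  2   | brown | writer | painting | coffee | dog
  3   | black | pilot | reading | juice | rabbit
  4   | gray | chef | cooking | tea | cat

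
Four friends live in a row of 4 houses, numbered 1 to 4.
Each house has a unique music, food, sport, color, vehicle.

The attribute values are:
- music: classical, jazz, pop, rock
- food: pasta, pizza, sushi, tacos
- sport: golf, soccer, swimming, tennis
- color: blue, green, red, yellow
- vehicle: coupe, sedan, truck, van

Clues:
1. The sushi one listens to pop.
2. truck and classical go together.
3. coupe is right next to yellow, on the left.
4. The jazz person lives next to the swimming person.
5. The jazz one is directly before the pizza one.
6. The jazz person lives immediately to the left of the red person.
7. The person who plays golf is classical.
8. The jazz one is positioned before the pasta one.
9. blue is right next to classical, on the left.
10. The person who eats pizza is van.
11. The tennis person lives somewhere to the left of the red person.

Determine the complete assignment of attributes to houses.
Solution:

House | Music | Food | Sport | Color | Vehicle
----------------------------------------------
  1   | jazz | tacos | tennis | green | sedan
  2   | rock | pizza | swimming | red | van
  3   | pop | sushi | soccer | blue | coupe
  4   | classical | pasta | golf | yellow | truck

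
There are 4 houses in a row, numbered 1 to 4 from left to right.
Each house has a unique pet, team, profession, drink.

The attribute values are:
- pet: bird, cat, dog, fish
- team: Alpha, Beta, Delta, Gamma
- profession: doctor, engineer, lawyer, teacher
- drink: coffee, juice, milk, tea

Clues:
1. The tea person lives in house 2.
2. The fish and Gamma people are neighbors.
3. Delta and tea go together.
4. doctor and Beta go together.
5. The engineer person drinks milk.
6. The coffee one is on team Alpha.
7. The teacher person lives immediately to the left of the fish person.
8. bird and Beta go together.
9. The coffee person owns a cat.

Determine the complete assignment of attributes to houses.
Solution:

House | Pet | Team | Profession | Drink
---------------------------------------
  1   | cat | Alpha | teacher | coffee
  2   | fish | Delta | lawyer | tea
  3   | dog | Gamma | engineer | milk
  4   | bird | Beta | doctor | juice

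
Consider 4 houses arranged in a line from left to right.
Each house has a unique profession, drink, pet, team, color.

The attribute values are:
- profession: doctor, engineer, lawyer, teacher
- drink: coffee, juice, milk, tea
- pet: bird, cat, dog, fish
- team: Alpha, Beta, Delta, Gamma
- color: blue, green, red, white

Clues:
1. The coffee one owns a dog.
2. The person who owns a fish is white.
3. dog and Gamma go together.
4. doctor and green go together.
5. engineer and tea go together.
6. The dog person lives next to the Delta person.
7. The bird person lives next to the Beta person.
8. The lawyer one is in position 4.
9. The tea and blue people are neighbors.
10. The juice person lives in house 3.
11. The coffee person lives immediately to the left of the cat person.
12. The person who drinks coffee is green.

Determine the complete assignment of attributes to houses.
Solution:

House | Profession | Drink | Pet | Team | Color
-----------------------------------------------
  1   | doctor | coffee | dog | Gamma | green
  2   | engineer | tea | cat | Delta | red
  3   | teacher | juice | bird | Alpha | blue
  4   | lawyer | milk | fish | Beta | white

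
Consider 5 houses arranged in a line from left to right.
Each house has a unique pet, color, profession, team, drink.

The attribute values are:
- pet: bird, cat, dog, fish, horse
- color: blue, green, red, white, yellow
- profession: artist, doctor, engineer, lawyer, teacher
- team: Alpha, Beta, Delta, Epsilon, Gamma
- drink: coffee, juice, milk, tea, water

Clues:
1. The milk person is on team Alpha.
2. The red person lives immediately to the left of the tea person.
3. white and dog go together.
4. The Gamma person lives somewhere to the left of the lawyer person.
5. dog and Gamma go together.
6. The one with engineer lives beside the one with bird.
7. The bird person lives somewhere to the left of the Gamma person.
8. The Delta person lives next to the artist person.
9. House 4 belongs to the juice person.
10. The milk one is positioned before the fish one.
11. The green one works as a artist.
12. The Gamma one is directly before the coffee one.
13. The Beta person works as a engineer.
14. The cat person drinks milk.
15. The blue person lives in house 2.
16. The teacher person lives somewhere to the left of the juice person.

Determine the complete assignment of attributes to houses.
Solution:

House | Pet | Color | Profession | Team | Drink
-----------------------------------------------
  1   | horse | red | engineer | Beta | water
  2   | bird | blue | teacher | Delta | tea
  3   | cat | green | artist | Alpha | milk
  4   | dog | white | doctor | Gamma | juice
  5   | fish | yellow | lawyer | Epsilon | coffee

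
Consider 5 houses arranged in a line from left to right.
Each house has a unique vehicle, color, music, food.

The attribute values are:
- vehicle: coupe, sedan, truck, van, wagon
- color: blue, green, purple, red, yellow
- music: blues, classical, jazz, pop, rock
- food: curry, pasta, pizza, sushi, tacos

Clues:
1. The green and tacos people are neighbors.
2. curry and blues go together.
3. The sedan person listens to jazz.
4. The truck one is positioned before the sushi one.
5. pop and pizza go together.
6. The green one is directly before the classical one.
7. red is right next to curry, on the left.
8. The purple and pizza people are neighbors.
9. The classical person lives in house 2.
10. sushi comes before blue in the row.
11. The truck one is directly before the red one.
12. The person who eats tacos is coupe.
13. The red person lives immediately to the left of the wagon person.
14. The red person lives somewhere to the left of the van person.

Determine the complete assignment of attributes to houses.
Solution:

House | Vehicle | Color | Music | Food
--------------------------------------
  1   | truck | green | rock | pasta
  2   | coupe | red | classical | tacos
  3   | wagon | yellow | blues | curry
  4   | sedan | purple | jazz | sushi
  5   | van | blue | pop | pizza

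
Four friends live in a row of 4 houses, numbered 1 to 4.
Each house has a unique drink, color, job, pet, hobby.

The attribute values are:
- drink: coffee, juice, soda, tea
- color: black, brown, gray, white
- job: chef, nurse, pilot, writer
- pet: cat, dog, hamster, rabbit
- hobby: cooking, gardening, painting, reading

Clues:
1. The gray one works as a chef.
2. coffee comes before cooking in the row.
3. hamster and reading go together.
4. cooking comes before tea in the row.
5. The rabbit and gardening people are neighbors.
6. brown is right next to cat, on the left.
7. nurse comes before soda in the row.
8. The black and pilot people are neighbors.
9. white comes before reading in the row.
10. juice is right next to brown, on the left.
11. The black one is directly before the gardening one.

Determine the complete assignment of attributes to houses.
Solution:

House | Drink | Color | Job | Pet | Hobby
-----------------------------------------
  1   | juice | black | nurse | rabbit | painting
  2   | coffee | brown | pilot | dog | gardening
  3   | soda | white | writer | cat | cooking
  4   | tea | gray | chef | hamster | reading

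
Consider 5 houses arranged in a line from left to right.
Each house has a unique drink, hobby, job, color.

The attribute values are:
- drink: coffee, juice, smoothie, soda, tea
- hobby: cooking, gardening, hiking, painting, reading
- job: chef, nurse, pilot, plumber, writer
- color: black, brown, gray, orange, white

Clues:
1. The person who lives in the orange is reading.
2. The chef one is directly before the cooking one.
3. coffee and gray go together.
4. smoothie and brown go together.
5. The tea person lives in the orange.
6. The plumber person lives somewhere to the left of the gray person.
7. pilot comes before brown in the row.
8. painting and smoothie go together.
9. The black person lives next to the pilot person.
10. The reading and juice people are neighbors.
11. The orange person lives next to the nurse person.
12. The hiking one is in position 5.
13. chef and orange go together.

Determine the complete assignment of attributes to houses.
Solution:

House | Drink | Hobby | Job | Color
-----------------------------------
  1   | tea | reading | chef | orange
  2   | juice | cooking | nurse | black
  3   | soda | gardening | pilot | white
  4   | smoothie | painting | plumber | brown
  5   | coffee | hiking | writer | gray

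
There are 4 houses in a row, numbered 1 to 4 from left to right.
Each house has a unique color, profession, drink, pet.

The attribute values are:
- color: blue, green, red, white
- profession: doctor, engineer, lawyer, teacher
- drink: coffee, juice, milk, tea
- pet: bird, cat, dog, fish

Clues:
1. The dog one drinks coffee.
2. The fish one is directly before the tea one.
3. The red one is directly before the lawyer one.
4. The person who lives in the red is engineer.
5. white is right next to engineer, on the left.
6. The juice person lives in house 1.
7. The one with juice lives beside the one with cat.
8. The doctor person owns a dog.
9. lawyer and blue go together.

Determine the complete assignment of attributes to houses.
Solution:

House | Color | Profession | Drink | Pet
----------------------------------------
  1   | white | teacher | juice | fish
  2   | red | engineer | tea | cat
  3   | blue | lawyer | milk | bird
  4   | green | doctor | coffee | dog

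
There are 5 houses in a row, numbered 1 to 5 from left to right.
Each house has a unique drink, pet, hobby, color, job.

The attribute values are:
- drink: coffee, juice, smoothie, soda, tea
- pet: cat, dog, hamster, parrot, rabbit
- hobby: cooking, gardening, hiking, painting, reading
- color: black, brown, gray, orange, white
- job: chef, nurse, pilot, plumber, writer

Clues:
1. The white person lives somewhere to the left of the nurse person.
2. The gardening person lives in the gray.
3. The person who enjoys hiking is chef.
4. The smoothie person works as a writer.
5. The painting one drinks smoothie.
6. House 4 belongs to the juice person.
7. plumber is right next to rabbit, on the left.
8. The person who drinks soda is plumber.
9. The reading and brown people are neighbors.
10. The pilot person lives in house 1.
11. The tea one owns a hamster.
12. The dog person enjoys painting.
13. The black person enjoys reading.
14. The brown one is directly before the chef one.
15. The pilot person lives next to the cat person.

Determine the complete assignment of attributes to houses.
Solution:

House | Drink | Pet | Hobby | Color | Job
-----------------------------------------
  1   | tea | hamster | reading | black | pilot
  2   | soda | cat | cooking | brown | plumber
  3   | coffee | rabbit | hiking | white | chef
  4   | juice | parrot | gardening | gray | nurse
  5   | smoothie | dog | painting | orange | writer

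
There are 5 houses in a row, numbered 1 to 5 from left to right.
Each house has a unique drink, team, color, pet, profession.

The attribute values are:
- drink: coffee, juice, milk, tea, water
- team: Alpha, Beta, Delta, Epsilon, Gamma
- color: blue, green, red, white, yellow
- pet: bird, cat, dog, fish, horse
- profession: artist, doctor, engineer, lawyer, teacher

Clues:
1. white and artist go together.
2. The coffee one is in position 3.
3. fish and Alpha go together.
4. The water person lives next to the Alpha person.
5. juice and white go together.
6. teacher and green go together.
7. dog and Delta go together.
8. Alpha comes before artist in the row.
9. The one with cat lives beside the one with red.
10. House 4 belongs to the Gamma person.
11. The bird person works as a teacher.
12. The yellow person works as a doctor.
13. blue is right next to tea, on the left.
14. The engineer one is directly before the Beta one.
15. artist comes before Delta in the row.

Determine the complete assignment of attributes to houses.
Solution:

House | Drink | Team | Color | Pet | Profession
-----------------------------------------------
  1   | water | Epsilon | blue | cat | lawyer
  2   | tea | Alpha | red | fish | engineer
  3   | coffee | Beta | green | bird | teacher
  4   | juice | Gamma | white | horse | artist
  5   | milk | Delta | yellow | dog | doctor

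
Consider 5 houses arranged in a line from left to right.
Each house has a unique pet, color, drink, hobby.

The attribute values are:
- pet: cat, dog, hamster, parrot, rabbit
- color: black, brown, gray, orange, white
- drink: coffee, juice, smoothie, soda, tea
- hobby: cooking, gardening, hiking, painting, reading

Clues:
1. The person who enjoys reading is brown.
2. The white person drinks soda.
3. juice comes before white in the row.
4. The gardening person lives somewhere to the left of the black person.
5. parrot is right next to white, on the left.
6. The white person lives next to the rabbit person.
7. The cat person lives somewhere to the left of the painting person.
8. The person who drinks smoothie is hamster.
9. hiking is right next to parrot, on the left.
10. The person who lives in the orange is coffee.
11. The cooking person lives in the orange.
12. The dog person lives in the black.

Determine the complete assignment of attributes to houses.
Solution:

House | Pet | Color | Drink | Hobby
-----------------------------------
  1   | hamster | gray | smoothie | hiking
  2   | parrot | brown | juice | reading
  3   | cat | white | soda | gardening
  4   | rabbit | orange | coffee | cooking
  5   | dog | black | tea | painting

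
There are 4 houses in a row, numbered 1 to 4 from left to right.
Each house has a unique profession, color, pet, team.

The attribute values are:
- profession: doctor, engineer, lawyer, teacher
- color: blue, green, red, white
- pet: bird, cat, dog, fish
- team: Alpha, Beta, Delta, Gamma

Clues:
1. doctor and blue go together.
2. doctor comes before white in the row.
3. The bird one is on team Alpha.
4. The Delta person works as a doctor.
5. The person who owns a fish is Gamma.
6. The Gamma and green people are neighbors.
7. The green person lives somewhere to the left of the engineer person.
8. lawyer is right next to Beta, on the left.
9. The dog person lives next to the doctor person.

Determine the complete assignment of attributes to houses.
Solution:

House | Profession | Color | Pet | Team
---------------------------------------
  1   | lawyer | red | fish | Gamma
  2   | teacher | green | dog | Beta
  3   | doctor | blue | cat | Delta
  4   | engineer | white | bird | Alpha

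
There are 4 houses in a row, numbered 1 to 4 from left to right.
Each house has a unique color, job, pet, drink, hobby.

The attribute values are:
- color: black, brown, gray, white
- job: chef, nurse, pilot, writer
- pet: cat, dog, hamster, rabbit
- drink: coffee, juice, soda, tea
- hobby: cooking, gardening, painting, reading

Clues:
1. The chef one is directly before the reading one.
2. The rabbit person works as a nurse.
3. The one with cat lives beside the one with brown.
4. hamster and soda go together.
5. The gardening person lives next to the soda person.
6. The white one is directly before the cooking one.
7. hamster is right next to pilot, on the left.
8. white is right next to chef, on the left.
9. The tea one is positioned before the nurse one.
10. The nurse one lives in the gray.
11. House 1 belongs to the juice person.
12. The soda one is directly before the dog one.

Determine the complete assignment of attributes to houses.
Solution:

House | Color | Job | Pet | Drink | Hobby
-----------------------------------------
  1   | white | writer | cat | juice | gardening
  2   | brown | chef | hamster | soda | cooking
  3   | black | pilot | dog | tea | reading
  4   | gray | nurse | rabbit | coffee | painting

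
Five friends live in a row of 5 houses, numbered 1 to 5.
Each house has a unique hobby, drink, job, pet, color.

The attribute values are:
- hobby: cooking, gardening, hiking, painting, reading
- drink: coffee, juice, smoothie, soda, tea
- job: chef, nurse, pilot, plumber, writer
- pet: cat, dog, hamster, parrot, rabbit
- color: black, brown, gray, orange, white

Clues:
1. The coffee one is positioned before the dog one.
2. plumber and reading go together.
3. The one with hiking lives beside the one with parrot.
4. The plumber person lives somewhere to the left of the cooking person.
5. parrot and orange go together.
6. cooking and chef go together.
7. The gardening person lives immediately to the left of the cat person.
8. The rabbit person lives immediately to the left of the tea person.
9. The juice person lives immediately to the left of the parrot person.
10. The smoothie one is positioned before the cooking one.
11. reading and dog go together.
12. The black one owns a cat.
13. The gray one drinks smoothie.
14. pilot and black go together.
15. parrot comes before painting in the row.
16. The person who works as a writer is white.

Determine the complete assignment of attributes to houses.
Solution:

House | Hobby | Drink | Job | Pet | Color
-----------------------------------------
  1   | hiking | juice | writer | rabbit | white
  2   | gardening | tea | nurse | parrot | orange
  3   | painting | coffee | pilot | cat | black
  4   | reading | smoothie | plumber | dog | gray
  5   | cooking | soda | chef | hamster | brown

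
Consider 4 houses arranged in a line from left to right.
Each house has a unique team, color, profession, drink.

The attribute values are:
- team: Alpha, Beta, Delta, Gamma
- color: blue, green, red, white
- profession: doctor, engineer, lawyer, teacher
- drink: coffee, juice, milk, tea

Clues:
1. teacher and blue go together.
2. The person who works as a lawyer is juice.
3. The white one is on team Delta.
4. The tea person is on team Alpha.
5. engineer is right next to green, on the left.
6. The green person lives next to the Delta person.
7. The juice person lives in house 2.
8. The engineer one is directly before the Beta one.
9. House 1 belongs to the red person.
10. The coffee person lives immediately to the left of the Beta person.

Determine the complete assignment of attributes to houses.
Solution:

House | Team | Color | Profession | Drink
-----------------------------------------
  1   | Gamma | red | engineer | coffee
  2   | Beta | green | lawyer | juice
  3   | Delta | white | doctor | milk
  4   | Alpha | blue | teacher | tea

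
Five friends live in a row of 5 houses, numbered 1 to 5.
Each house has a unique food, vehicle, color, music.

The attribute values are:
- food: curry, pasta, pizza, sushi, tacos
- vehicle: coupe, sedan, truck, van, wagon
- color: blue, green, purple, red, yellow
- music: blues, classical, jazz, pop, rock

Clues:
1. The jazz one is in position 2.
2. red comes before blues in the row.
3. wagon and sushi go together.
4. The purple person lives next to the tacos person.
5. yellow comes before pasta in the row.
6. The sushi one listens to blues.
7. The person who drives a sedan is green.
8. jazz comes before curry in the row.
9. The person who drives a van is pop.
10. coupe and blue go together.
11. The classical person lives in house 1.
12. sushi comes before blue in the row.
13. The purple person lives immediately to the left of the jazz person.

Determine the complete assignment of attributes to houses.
Solution:

House | Food | Vehicle | Color | Music
--------------------------------------
  1   | pizza | truck | purple | classical
  2   | tacos | sedan | green | jazz
  3   | curry | van | red | pop
  4   | sushi | wagon | yellow | blues
  5   | pasta | coupe | blue | rock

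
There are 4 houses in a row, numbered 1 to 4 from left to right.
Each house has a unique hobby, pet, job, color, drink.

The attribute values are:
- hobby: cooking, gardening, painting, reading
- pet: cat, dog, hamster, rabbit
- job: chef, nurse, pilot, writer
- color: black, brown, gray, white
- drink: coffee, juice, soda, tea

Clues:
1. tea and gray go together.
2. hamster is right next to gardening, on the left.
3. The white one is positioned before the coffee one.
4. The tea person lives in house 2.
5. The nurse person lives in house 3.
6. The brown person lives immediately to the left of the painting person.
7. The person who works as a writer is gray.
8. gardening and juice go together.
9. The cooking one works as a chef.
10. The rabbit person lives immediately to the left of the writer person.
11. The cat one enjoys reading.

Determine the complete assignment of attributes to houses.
Solution:

House | Hobby | Pet | Job | Color | Drink
-----------------------------------------
  1   | cooking | rabbit | chef | brown | soda
  2   | painting | hamster | writer | gray | tea
  3   | gardening | dog | nurse | white | juice
  4   | reading | cat | pilot | black | coffee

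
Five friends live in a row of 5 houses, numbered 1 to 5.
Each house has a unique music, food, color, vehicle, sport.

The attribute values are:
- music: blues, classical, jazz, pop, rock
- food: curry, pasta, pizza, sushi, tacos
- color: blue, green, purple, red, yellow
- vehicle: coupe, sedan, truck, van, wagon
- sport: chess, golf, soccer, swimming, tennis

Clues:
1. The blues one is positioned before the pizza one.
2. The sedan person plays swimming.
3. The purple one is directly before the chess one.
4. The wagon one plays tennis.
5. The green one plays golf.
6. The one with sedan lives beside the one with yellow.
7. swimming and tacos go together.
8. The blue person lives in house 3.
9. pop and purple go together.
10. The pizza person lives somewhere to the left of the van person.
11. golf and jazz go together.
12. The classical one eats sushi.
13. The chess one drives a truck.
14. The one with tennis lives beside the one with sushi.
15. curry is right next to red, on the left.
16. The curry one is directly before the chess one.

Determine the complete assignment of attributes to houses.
Solution:

House | Music | Food | Color | Vehicle | Sport
----------------------------------------------
  1   | pop | curry | purple | wagon | tennis
  2   | classical | sushi | red | truck | chess
  3   | blues | tacos | blue | sedan | swimming
  4   | rock | pizza | yellow | coupe | soccer
  5   | jazz | pasta | green | van | golf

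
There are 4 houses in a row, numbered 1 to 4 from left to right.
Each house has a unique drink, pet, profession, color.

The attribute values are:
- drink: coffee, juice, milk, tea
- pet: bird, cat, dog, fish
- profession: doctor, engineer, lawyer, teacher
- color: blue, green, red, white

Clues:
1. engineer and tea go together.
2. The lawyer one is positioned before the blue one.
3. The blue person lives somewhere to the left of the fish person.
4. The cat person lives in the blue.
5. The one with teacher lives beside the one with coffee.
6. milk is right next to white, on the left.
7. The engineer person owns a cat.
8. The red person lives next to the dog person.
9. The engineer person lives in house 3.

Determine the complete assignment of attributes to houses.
Solution:

House | Drink | Pet | Profession | Color
----------------------------------------
  1   | milk | bird | teacher | red
  2   | coffee | dog | lawyer | white
  3   | tea | cat | engineer | blue
  4   | juice | fish | doctor | green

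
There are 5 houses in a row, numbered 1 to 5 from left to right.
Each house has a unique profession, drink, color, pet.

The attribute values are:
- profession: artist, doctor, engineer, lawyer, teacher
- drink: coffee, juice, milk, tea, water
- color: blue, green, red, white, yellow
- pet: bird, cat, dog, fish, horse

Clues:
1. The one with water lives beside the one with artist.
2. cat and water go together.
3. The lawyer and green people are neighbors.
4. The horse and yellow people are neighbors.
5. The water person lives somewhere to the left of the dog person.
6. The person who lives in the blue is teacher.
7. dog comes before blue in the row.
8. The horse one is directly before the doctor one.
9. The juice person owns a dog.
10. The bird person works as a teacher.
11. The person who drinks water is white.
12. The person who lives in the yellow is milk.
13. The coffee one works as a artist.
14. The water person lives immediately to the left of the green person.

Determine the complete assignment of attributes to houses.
Solution:

House | Profession | Drink | Color | Pet
----------------------------------------
  1   | lawyer | water | white | cat
  2   | artist | coffee | green | horse
  3   | doctor | milk | yellow | fish
  4   | engineer | juice | red | dog
  5   | teacher | tea | blue | bird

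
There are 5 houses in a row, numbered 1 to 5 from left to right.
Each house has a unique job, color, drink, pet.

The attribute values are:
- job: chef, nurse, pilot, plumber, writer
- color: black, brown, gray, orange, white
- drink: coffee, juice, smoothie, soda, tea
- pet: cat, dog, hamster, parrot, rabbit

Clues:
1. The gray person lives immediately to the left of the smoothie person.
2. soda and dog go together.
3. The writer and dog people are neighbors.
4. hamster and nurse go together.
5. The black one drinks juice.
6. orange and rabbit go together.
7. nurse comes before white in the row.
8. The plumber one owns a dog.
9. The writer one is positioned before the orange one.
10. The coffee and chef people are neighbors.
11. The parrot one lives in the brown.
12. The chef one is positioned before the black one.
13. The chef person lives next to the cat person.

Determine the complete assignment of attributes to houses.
Solution:

House | Job | Color | Drink | Pet
---------------------------------
  1   | nurse | gray | coffee | hamster
  2   | chef | brown | smoothie | parrot
  3   | writer | black | juice | cat
  4   | plumber | white | soda | dog
  5   | pilot | orange | tea | rabbit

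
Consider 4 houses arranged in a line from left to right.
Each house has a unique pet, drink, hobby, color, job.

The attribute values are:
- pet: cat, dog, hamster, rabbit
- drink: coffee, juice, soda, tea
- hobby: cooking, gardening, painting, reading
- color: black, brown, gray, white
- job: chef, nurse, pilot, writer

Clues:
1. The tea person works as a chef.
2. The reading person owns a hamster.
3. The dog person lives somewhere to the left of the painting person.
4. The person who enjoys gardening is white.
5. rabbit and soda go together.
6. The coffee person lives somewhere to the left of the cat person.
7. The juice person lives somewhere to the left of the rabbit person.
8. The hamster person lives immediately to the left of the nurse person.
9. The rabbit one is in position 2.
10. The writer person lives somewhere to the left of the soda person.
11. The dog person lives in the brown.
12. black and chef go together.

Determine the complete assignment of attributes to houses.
Solution:

House | Pet | Drink | Hobby | Color | Job
-----------------------------------------
  1   | hamster | juice | reading | gray | writer
  2   | rabbit | soda | gardening | white | nurse
  3   | dog | coffee | cooking | brown | pilot
  4   | cat | tea | painting | black | chef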